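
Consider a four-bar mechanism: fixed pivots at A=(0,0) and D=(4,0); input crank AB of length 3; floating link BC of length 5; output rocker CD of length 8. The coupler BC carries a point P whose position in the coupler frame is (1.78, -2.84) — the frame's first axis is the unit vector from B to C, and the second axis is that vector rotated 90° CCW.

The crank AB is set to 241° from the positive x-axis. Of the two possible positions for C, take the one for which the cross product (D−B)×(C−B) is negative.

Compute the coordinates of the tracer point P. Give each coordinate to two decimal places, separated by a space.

-3.35 -5.39

A=(0,0), D=(4.00,0)
B = A + 3.00·(cos241°, sin241°) = (-1.4544, -2.6239)
|BD| = 6.0527
circle(B,5.00) ∩ circle(D,8.00): a=-0.1953, h=4.9962
  candidates: C₊=(-3.7963,1.7938) cross=30.241; C₋=(0.5354,-7.2109) cross=-30.241
  mode - wants cross < 0 → take C=(0.5354,-7.2109) (cross=-30.241)
ex = (C−B)/|BC| = (0.3980,-0.9174); ey = (0.9174,0.3980)
P = B + 1.78·ex + -2.84·ey = (-3.3515,-5.3871)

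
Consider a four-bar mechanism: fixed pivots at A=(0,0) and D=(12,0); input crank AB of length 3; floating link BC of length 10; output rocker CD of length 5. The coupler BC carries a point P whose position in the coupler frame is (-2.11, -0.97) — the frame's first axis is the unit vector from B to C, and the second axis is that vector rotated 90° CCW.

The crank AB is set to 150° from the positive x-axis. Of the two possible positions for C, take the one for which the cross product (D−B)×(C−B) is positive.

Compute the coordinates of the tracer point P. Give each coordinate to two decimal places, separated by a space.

-4.66 0.44

A=(0,0), D=(12.00,0)
B = A + 3.00·(cos150°, sin150°) = (-2.5981, 1.5000)
|BD| = 14.6749
circle(B,10.00) ∩ circle(D,5.00): a=9.8928, h=1.4600
  candidates: C₊=(7.3922,1.9412) cross=21.425; C₋=(7.0937,-0.9635) cross=-21.425
  mode + wants cross > 0 → take C=(7.3922,1.9412) (cross=21.425)
ex = (C−B)/|BC| = (0.9990,0.0441); ey = (-0.0441,0.9990)
P = B + -2.11·ex + -0.97·ey = (-4.6632,0.4379)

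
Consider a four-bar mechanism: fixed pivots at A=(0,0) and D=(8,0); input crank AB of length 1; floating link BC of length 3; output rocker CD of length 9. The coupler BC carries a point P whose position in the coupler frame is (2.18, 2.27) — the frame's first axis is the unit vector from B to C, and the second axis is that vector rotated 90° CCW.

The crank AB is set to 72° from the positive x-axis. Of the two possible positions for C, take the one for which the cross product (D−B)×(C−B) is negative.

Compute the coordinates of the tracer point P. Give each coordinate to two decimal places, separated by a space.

1.60 -1.92

A=(0,0), D=(8.00,0)
B = A + 1.00·(cos72°, sin72°) = (0.3090, 0.9511)
|BD| = 7.7496
circle(B,3.00) ∩ circle(D,9.00): a=-0.7706, h=2.8993
  candidates: C₊=(-0.1000,3.9230) cross=22.469; C₋=(-0.8116,-1.8318) cross=-22.469
  mode - wants cross < 0 → take C=(-0.8116,-1.8318) (cross=-22.469)
ex = (C−B)/|BC| = (-0.3735,-0.9276); ey = (0.9276,-0.3735)
P = B + 2.18·ex + 2.27·ey = (1.6004,-1.9191)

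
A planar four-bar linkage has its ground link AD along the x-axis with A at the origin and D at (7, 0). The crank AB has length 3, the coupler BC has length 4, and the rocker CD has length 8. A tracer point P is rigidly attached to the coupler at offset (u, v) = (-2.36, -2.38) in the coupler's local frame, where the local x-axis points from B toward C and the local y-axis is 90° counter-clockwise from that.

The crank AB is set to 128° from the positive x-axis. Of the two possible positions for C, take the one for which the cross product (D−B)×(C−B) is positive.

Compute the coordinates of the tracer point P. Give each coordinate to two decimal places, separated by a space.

A=(0,0), D=(7.00,0)
B = A + 3.00·(cos128°, sin128°) = (-1.8470, 2.3640)
|BD| = 9.1574
circle(B,4.00) ∩ circle(D,8.00): a=1.9579, h=3.4881
  candidates: C₊=(0.9450,5.2285) cross=31.942; C₋=(-0.8560,-1.5113) cross=-31.942
  mode + wants cross > 0 → take C=(0.9450,5.2285) (cross=31.942)
ex = (C−B)/|BC| = (0.6980,0.7161); ey = (-0.7161,0.6980)
P = B + -2.36·ex + -2.38·ey = (-1.7899,-0.9872)

-1.79 -0.99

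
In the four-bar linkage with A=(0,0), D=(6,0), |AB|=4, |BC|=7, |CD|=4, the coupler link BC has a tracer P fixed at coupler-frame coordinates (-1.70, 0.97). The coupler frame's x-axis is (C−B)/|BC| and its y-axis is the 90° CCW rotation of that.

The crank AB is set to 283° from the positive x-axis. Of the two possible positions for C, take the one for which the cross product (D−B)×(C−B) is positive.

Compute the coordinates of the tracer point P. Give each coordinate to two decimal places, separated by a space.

A=(0,0), D=(6.00,0)
B = A + 4.00·(cos283°, sin283°) = (0.8998, -3.8975)
|BD| = 6.4189
circle(B,7.00) ∩ circle(D,4.00): a=5.7800, h=3.9486
  candidates: C₊=(3.0948,2.7495) cross=25.346; C₋=(7.8899,-3.5254) cross=-25.346
  mode + wants cross > 0 → take C=(3.0948,2.7495) (cross=25.346)
ex = (C−B)/|BC| = (0.3136,0.9496); ey = (-0.9496,0.3136)
P = B + -1.70·ex + 0.97·ey = (-0.5543,-5.2076)

-0.55 -5.21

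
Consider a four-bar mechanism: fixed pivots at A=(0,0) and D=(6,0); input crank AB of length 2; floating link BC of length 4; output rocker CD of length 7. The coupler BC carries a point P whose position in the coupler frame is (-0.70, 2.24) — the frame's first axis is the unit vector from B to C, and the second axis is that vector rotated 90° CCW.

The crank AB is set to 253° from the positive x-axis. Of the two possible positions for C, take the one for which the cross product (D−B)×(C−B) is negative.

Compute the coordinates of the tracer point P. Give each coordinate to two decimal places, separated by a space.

A=(0,0), D=(6.00,0)
B = A + 2.00·(cos253°, sin253°) = (-0.5847, -1.9126)
|BD| = 6.8569
circle(B,4.00) ∩ circle(D,7.00): a=1.0221, h=3.8672
  candidates: C₊=(-0.6819,2.0862) cross=26.517; C₋=(1.4755,-5.3412) cross=-26.517
  mode - wants cross < 0 → take C=(1.4755,-5.3412) (cross=-26.517)
ex = (C−B)/|BC| = (0.5151,-0.8572); ey = (0.8572,0.5151)
P = B + -0.70·ex + 2.24·ey = (0.9747,-0.1589)

0.97 -0.16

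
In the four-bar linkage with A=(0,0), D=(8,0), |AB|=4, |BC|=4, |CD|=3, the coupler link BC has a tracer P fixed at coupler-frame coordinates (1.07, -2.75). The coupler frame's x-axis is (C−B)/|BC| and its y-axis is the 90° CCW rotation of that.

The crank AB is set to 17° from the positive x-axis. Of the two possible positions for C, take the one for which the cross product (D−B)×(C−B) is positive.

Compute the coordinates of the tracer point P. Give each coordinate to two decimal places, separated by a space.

A=(0,0), D=(8.00,0)
B = A + 4.00·(cos17°, sin17°) = (3.8252, 1.1695)
|BD| = 4.3355
circle(B,4.00) ∩ circle(D,3.00): a=2.9750, h=2.6738
  candidates: C₊=(7.4112,2.9417) cross=11.592; C₋=(5.9687,-2.2077) cross=-11.592
  mode + wants cross > 0 → take C=(7.4112,2.9417) (cross=11.592)
ex = (C−B)/|BC| = (0.8965,0.4430); ey = (-0.4430,0.8965)
P = B + 1.07·ex + -2.75·ey = (6.0028,-0.8218)

6.00 -0.82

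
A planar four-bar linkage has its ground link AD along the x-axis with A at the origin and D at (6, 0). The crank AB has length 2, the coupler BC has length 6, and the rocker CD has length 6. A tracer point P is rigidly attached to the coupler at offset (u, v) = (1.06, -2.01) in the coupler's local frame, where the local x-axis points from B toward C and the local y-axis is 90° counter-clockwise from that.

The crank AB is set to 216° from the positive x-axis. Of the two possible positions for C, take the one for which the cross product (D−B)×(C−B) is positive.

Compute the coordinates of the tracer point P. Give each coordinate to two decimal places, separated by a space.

A=(0,0), D=(6.00,0)
B = A + 2.00·(cos216°, sin216°) = (-1.6180, -1.1756)
|BD| = 7.7082
circle(B,6.00) ∩ circle(D,6.00): a=3.8541, h=4.5985
  candidates: C₊=(1.4897,3.9569) cross=35.446; C₋=(2.8923,-5.1325) cross=-35.446
  mode + wants cross > 0 → take C=(1.4897,3.9569) (cross=35.446)
ex = (C−B)/|BC| = (0.5180,0.8554); ey = (-0.8554,0.5180)
P = B + 1.06·ex + -2.01·ey = (0.6504,-1.3099)

0.65 -1.31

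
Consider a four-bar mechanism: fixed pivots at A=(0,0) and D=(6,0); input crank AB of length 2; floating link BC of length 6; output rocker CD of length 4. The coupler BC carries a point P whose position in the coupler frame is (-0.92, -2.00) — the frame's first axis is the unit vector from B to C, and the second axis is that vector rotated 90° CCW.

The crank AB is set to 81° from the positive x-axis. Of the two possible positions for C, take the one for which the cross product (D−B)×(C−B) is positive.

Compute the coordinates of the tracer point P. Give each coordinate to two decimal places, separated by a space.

0.12 -0.22

A=(0,0), D=(6.00,0)
B = A + 2.00·(cos81°, sin81°) = (0.3129, 1.9754)
|BD| = 6.0204
circle(B,6.00) ∩ circle(D,4.00): a=4.6712, h=3.7656
  candidates: C₊=(5.9610,3.9998) cross=22.670; C₋=(3.4900,-3.1144) cross=-22.670
  mode + wants cross > 0 → take C=(5.9610,3.9998) (cross=22.670)
ex = (C−B)/|BC| = (0.9414,0.3374); ey = (-0.3374,0.9414)
P = B + -0.92·ex + -2.00·ey = (0.1216,-0.2178)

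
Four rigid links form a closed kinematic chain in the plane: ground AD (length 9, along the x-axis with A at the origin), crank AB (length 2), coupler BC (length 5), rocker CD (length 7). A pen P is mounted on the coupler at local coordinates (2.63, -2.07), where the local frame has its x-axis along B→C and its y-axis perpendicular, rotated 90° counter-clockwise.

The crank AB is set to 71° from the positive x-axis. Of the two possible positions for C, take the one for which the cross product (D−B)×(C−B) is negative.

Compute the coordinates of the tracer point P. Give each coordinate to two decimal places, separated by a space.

-0.26 -1.33

A=(0,0), D=(9.00,0)
B = A + 2.00·(cos71°, sin71°) = (0.6511, 1.8910)
|BD| = 8.5603
circle(B,5.00) ∩ circle(D,7.00): a=2.8784, h=4.0884
  candidates: C₊=(4.3615,5.2426) cross=34.998; C₋=(2.5552,-2.7322) cross=-34.998
  mode - wants cross < 0 → take C=(2.5552,-2.7322) (cross=-34.998)
ex = (C−B)/|BC| = (0.3808,-0.9246); ey = (0.9246,0.3808)
P = B + 2.63·ex + -2.07·ey = (-0.2613,-1.3291)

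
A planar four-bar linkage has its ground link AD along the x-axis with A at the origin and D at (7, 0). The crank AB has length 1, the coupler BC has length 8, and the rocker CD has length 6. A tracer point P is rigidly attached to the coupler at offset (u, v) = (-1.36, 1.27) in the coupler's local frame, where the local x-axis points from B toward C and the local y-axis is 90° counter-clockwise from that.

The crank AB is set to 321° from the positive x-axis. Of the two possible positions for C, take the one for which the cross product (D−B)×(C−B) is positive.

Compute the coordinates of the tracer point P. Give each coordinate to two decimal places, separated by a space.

A=(0,0), D=(7.00,0)
B = A + 1.00·(cos321°, sin321°) = (0.7771, -0.6293)
|BD| = 6.2546
circle(B,8.00) ∩ circle(D,6.00): a=5.3657, h=5.9338
  candidates: C₊=(5.5185,5.8142) cross=37.113; C₋=(6.7126,-5.9931) cross=-37.113
  mode + wants cross > 0 → take C=(5.5185,5.8142) (cross=37.113)
ex = (C−B)/|BC| = (0.5927,0.8054); ey = (-0.8054,0.5927)
P = B + -1.36·ex + 1.27·ey = (-1.0518,-0.9720)

-1.05 -0.97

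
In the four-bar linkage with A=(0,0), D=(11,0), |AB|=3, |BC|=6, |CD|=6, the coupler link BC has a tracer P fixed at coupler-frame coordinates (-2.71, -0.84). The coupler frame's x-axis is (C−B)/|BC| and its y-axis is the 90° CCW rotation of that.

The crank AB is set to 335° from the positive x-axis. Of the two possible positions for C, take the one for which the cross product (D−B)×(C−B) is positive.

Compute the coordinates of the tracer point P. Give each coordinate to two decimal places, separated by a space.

1.83 -3.96

A=(0,0), D=(11.00,0)
B = A + 3.00·(cos335°, sin335°) = (2.7189, -1.2679)
|BD| = 8.3776
circle(B,6.00) ∩ circle(D,6.00): a=4.1888, h=4.2958
  candidates: C₊=(6.2093,3.6124) cross=35.989; C₋=(7.5096,-4.8803) cross=-35.989
  mode + wants cross > 0 → take C=(6.2093,3.6124) (cross=35.989)
ex = (C−B)/|BC| = (0.5817,0.8134); ey = (-0.8134,0.5817)
P = B + -2.71·ex + -0.84·ey = (1.8257,-3.9608)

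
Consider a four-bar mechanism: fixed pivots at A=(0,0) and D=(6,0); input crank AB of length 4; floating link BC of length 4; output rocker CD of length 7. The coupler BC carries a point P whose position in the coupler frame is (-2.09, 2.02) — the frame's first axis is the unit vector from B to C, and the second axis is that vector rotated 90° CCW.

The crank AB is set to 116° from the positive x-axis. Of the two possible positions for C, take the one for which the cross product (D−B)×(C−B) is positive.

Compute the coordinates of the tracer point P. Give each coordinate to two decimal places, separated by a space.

-4.56 4.34

A=(0,0), D=(6.00,0)
B = A + 4.00·(cos116°, sin116°) = (-1.7535, 3.5952)
|BD| = 8.5465
circle(B,4.00) ∩ circle(D,7.00): a=2.3426, h=3.2423
  candidates: C₊=(1.7357,5.5512) cross=27.710; C₋=(-0.9921,-0.3317) cross=-27.710
  mode + wants cross > 0 → take C=(1.7357,5.5512) (cross=27.710)
ex = (C−B)/|BC| = (0.8723,0.4890); ey = (-0.4890,0.8723)
P = B + -2.09·ex + 2.02·ey = (-4.5643,4.3352)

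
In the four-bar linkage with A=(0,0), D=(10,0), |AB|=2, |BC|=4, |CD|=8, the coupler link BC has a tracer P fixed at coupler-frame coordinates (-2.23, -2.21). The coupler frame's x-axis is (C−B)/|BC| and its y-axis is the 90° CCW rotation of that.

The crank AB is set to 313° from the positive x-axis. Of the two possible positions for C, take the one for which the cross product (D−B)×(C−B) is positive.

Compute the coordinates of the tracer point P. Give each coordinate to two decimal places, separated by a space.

2.94 -4.18

A=(0,0), D=(10.00,0)
B = A + 2.00·(cos313°, sin313°) = (1.3640, -1.4627)
|BD| = 8.7590
circle(B,4.00) ∩ circle(D,8.00): a=1.6395, h=3.6486
  candidates: C₊=(2.3711,2.4084) cross=31.958; C₋=(3.5897,-4.7863) cross=-31.958
  mode + wants cross > 0 → take C=(2.3711,2.4084) (cross=31.958)
ex = (C−B)/|BC| = (0.2518,0.9678); ey = (-0.9678,0.2518)
P = B + -2.23·ex + -2.21·ey = (2.9413,-4.1773)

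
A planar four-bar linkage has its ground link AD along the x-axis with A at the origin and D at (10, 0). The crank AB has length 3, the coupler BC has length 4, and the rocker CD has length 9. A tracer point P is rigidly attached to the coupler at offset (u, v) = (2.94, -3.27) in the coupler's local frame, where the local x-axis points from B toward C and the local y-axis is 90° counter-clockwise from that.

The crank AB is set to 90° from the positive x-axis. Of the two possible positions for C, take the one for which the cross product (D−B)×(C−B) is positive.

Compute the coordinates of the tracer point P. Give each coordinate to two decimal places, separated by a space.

4.37 2.50

A=(0,0), D=(10.00,0)
B = A + 3.00·(cos90°, sin90°) = (0.0000, 3.0000)
|BD| = 10.4403
circle(B,4.00) ∩ circle(D,9.00): a=2.1072, h=3.3999
  candidates: C₊=(2.9953,5.6511) cross=35.496; C₋=(1.0414,-0.8621) cross=-35.496
  mode + wants cross > 0 → take C=(2.9953,5.6511) (cross=35.496)
ex = (C−B)/|BC| = (0.7488,0.6628); ey = (-0.6628,0.7488)
P = B + 2.94·ex + -3.27·ey = (4.3688,2.4999)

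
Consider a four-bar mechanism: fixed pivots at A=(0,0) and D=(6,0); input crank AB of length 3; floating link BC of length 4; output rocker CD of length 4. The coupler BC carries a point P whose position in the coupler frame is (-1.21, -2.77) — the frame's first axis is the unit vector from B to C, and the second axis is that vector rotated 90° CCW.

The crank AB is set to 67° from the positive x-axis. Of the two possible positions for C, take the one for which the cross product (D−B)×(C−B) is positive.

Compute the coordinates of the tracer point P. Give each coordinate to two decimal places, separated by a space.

0.78 -0.24

A=(0,0), D=(6.00,0)
B = A + 3.00·(cos67°, sin67°) = (1.1722, 2.7615)
|BD| = 5.5618
circle(B,4.00) ∩ circle(D,4.00): a=2.7809, h=2.8752
  candidates: C₊=(5.0137,3.8765) cross=15.991; C₋=(2.1585,-1.1150) cross=-15.991
  mode + wants cross > 0 → take C=(5.0137,3.8765) (cross=15.991)
ex = (C−B)/|BC| = (0.9604,0.2787); ey = (-0.2787,0.9604)
P = B + -1.21·ex + -2.77·ey = (0.7823,-0.2360)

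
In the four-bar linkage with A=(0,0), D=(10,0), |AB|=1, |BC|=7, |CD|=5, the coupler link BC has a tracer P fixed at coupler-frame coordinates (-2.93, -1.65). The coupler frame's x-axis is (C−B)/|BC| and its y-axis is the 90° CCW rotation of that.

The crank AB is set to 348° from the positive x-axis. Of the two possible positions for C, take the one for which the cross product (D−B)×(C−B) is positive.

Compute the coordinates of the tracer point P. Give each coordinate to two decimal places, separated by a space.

A=(0,0), D=(10.00,0)
B = A + 1.00·(cos348°, sin348°) = (0.9781, -0.2079)
|BD| = 9.0242
circle(B,7.00) ∩ circle(D,5.00): a=5.8419, h=3.8565
  candidates: C₊=(6.7296,3.7821) cross=34.802; C₋=(6.9073,-3.9288) cross=-34.802
  mode + wants cross > 0 → take C=(6.7296,3.7821) (cross=34.802)
ex = (C−B)/|BC| = (0.8216,0.5700); ey = (-0.5700,0.8216)
P = B + -2.93·ex + -1.65·ey = (-0.4887,-3.2337)

-0.49 -3.23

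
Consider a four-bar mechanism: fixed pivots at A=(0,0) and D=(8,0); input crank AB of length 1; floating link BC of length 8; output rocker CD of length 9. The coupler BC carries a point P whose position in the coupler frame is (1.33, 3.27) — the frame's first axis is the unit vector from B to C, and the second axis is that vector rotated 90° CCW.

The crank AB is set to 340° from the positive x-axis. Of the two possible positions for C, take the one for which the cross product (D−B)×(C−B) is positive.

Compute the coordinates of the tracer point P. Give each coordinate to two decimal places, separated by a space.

A=(0,0), D=(8.00,0)
B = A + 1.00·(cos340°, sin340°) = (0.9397, -0.3420)
|BD| = 7.0686
circle(B,8.00) ∩ circle(D,9.00): a=2.3318, h=7.6526
  candidates: C₊=(2.8985,7.4145) cross=54.093; C₋=(3.6390,-7.8729) cross=-54.093
  mode + wants cross > 0 → take C=(2.8985,7.4145) (cross=54.093)
ex = (C−B)/|BC| = (0.2448,0.9696); ey = (-0.9696,0.2448)
P = B + 1.33·ex + 3.27·ey = (-1.9051,1.7481)

-1.91 1.75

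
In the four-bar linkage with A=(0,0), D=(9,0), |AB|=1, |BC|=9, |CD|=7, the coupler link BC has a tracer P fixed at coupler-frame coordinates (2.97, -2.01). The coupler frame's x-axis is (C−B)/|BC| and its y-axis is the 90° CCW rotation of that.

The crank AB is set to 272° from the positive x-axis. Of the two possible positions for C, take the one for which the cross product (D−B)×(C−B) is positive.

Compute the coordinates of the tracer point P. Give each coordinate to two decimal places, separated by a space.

A=(0,0), D=(9.00,0)
B = A + 1.00·(cos272°, sin272°) = (0.0349, -0.9994)
|BD| = 9.0206
circle(B,9.00) ∩ circle(D,7.00): a=6.2840, h=6.4429
  candidates: C₊=(5.5664,6.1001) cross=58.119; C₋=(6.9940,-6.7064) cross=-58.119
  mode + wants cross > 0 → take C=(5.5664,6.1001) (cross=58.119)
ex = (C−B)/|BC| = (0.6146,0.7888); ey = (-0.7888,0.6146)
P = B + 2.97·ex + -2.01·ey = (3.4458,0.1080)

3.45 0.11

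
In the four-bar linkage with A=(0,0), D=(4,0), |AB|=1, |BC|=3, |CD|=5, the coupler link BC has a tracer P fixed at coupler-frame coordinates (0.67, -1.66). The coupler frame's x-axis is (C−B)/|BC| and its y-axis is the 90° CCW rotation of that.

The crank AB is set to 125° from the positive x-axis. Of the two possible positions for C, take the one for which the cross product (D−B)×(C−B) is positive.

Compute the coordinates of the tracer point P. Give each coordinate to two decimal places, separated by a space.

A=(0,0), D=(4.00,0)
B = A + 1.00·(cos125°, sin125°) = (-0.5736, 0.8192)
|BD| = 4.6464
circle(B,3.00) ∩ circle(D,5.00): a=0.6014, h=2.9391
  candidates: C₊=(0.5366,3.6062) cross=13.656; C₋=(-0.4998,-2.1799) cross=-13.656
  mode + wants cross > 0 → take C=(0.5366,3.6062) (cross=13.656)
ex = (C−B)/|BC| = (0.3700,0.9290); ey = (-0.9290,0.3700)
P = B + 0.67·ex + -1.66·ey = (1.2165,0.8273)

1.22 0.83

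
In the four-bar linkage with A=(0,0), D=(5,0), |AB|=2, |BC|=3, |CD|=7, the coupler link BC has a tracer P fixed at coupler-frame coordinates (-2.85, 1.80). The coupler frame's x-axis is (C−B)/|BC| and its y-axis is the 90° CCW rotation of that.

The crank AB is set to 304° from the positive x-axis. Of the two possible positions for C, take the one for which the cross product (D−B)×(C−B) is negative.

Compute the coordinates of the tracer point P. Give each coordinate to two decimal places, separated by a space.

4.29 -0.52

A=(0,0), D=(5.00,0)
B = A + 2.00·(cos304°, sin304°) = (1.1184, -1.6581)
|BD| = 4.2209
circle(B,3.00) ∩ circle(D,7.00): a=-2.6278, h=1.4472
  candidates: C₊=(-1.8667,-1.3595) cross=6.109; C₋=(-0.7297,-4.0212) cross=-6.109
  mode - wants cross < 0 → take C=(-0.7297,-4.0212) (cross=-6.109)
ex = (C−B)/|BC| = (-0.6160,-0.7877); ey = (0.7877,-0.6160)
P = B + -2.85·ex + 1.80·ey = (4.2920,-0.5219)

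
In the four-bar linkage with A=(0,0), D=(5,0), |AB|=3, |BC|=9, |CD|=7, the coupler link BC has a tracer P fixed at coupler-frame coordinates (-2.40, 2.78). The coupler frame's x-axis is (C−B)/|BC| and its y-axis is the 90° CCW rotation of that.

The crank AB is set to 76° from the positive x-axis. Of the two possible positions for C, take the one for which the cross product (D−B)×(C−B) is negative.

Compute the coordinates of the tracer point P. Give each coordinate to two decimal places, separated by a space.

3.29 5.54

A=(0,0), D=(5.00,0)
B = A + 3.00·(cos76°, sin76°) = (0.7258, 2.9109)
|BD| = 5.1713
circle(B,9.00) ∩ circle(D,7.00): a=5.6796, h=6.9815
  candidates: C₊=(9.3500,5.4843) cross=36.104; C₋=(1.4903,-6.0566) cross=-36.104
  mode - wants cross < 0 → take C=(1.4903,-6.0566) (cross=-36.104)
ex = (C−B)/|BC| = (0.0850,-0.9964); ey = (0.9964,0.0850)
P = B + -2.40·ex + 2.78·ey = (3.2918,5.5384)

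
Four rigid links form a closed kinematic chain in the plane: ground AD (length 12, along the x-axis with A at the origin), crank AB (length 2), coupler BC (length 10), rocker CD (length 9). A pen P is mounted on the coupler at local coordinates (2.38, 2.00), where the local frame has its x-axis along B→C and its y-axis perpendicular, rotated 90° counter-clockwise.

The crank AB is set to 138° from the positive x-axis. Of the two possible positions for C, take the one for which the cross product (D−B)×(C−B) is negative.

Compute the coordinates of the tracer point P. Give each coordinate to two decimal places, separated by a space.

1.60 0.95

A=(0,0), D=(12.00,0)
B = A + 2.00·(cos138°, sin138°) = (-1.4863, 1.3383)
|BD| = 13.5525
circle(B,10.00) ∩ circle(D,9.00): a=7.4772, h=6.6401
  candidates: C₊=(6.6101,7.2076) cross=89.990; C₋=(5.2987,-6.0077) cross=-89.990
  mode - wants cross < 0 → take C=(5.2987,-6.0077) (cross=-89.990)
ex = (C−B)/|BC| = (0.6785,-0.7346); ey = (0.7346,0.6785)
P = B + 2.38·ex + 2.00·ey = (1.5977,0.9469)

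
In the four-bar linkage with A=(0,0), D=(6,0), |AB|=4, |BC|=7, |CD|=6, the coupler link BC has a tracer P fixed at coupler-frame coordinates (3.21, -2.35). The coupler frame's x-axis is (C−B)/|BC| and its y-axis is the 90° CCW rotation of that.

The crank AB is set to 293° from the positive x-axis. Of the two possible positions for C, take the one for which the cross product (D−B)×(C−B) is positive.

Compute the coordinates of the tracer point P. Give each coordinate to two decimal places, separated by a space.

3.64 -0.29

A=(0,0), D=(6.00,0)
B = A + 4.00·(cos293°, sin293°) = (1.5629, -3.6820)
|BD| = 5.7658
circle(B,7.00) ∩ circle(D,6.00): a=4.0102, h=5.7374
  candidates: C₊=(0.9851,3.2941) cross=33.081; C₋=(8.3129,-5.5363) cross=-33.081
  mode + wants cross > 0 → take C=(0.9851,3.2941) (cross=33.081)
ex = (C−B)/|BC| = (-0.0825,0.9966); ey = (-0.9966,-0.0825)
P = B + 3.21·ex + -2.35·ey = (3.6399,-0.2890)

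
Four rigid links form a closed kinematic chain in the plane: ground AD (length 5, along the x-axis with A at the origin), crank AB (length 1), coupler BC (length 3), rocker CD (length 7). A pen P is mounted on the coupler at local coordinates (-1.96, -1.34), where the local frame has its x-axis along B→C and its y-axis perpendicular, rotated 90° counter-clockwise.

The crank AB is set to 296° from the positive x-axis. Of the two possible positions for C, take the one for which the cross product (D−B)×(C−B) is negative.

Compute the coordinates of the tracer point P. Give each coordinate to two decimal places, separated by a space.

0.26 1.47

A=(0,0), D=(5.00,0)
B = A + 1.00·(cos296°, sin296°) = (0.4384, -0.8988)
|BD| = 4.6493
circle(B,3.00) ∩ circle(D,7.00): a=-1.9770, h=2.2564
  candidates: C₊=(-1.9376,0.9329) cross=10.491; C₋=(-1.0652,-3.4948) cross=-10.491
  mode - wants cross < 0 → take C=(-1.0652,-3.4948) (cross=-10.491)
ex = (C−B)/|BC| = (-0.5012,-0.8653); ey = (0.8653,-0.5012)
P = B + -1.96·ex + -1.34·ey = (0.2611,1.4689)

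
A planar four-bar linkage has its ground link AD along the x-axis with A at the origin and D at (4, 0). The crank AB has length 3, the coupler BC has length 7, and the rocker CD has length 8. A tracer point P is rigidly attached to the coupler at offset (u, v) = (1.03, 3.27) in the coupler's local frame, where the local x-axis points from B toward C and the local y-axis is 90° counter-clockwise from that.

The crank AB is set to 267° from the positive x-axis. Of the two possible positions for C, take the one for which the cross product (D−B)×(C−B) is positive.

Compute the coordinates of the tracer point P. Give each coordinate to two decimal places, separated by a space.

-3.54 -3.55

A=(0,0), D=(4.00,0)
B = A + 3.00·(cos267°, sin267°) = (-0.1570, -2.9959)
|BD| = 5.1241
circle(B,7.00) ∩ circle(D,8.00): a=1.0984, h=6.9133
  candidates: C₊=(-3.3079,3.2548) cross=35.424; C₋=(4.7760,-7.9623) cross=-35.424
  mode + wants cross > 0 → take C=(-3.3079,3.2548) (cross=35.424)
ex = (C−B)/|BC| = (-0.4501,0.8930); ey = (-0.8930,-0.4501)
P = B + 1.03·ex + 3.27·ey = (-3.5406,-3.5481)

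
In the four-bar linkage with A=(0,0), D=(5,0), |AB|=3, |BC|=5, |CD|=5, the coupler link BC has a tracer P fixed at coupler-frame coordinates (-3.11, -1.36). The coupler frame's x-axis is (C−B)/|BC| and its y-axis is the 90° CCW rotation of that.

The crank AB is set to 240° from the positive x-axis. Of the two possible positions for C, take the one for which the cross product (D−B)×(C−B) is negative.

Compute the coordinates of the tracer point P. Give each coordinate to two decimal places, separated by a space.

-4.89 -2.59

A=(0,0), D=(5.00,0)
B = A + 3.00·(cos240°, sin240°) = (-1.5000, -2.5981)
|BD| = 7.0000
circle(B,5.00) ∩ circle(D,5.00): a=3.5000, h=3.5707
  candidates: C₊=(0.4247,2.0166) cross=24.995; C₋=(3.0753,-4.6147) cross=-24.995
  mode - wants cross < 0 → take C=(3.0753,-4.6147) (cross=-24.995)
ex = (C−B)/|BC| = (0.9151,-0.4033); ey = (0.4033,0.9151)
P = B + -3.11·ex + -1.36·ey = (-4.8943,-2.5882)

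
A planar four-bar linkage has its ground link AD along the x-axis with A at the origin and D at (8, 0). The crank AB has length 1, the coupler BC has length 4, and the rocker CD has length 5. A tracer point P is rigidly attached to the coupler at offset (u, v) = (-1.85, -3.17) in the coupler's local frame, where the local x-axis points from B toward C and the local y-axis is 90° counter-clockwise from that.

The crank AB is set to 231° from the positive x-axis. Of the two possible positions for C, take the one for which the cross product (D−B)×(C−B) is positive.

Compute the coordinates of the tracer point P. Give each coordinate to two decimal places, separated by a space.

A=(0,0), D=(8.00,0)
B = A + 1.00·(cos231°, sin231°) = (-0.6293, -0.7771)
|BD| = 8.6642
circle(B,4.00) ∩ circle(D,5.00): a=3.8127, h=1.2095
  candidates: C₊=(3.0596,0.7695) cross=10.480; C₋=(3.2765,-1.6398) cross=-10.480
  mode + wants cross > 0 → take C=(3.0596,0.7695) (cross=10.480)
ex = (C−B)/|BC| = (0.9222,0.3867); ey = (-0.3867,0.9222)
P = B + -1.85·ex + -3.17·ey = (-1.1097,-4.4159)

-1.11 -4.42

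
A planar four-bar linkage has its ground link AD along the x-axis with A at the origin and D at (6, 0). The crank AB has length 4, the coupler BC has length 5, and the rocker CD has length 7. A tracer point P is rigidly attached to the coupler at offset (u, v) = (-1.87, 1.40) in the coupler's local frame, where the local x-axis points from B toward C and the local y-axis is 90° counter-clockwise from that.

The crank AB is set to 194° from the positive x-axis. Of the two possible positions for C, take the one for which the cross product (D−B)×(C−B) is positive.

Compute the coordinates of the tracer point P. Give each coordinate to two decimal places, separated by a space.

-6.18 -1.38

A=(0,0), D=(6.00,0)
B = A + 4.00·(cos194°, sin194°) = (-3.8812, -0.9677)
|BD| = 9.9285
circle(B,5.00) ∩ circle(D,7.00): a=3.7556, h=3.3009
  candidates: C₊=(-0.4652,2.6835) cross=32.772; C₋=(0.1782,-3.8868) cross=-32.772
  mode + wants cross > 0 → take C=(-0.4652,2.6835) (cross=32.772)
ex = (C−B)/|BC| = (0.6832,0.7302); ey = (-0.7302,0.6832)
P = B + -1.87·ex + 1.40·ey = (-6.1811,-1.3768)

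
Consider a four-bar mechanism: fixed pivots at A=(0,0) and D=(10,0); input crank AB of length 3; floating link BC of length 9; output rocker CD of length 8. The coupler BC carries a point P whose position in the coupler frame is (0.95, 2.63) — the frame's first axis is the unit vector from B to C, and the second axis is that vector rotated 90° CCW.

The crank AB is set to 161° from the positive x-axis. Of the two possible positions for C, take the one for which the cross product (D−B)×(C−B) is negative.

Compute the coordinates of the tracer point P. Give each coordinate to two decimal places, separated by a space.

-0.36 2.28

A=(0,0), D=(10.00,0)
B = A + 3.00·(cos161°, sin161°) = (-2.8366, 0.9767)
|BD| = 12.8737
circle(B,9.00) ∩ circle(D,8.00): a=7.0971, h=5.5346
  candidates: C₊=(4.6600,5.9569) cross=71.250; C₋=(3.8202,-5.0803) cross=-71.250
  mode - wants cross < 0 → take C=(3.8202,-5.0803) (cross=-71.250)
ex = (C−B)/|BC| = (0.7396,-0.6730); ey = (0.6730,0.7396)
P = B + 0.95·ex + 2.63·ey = (-0.3639,2.2826)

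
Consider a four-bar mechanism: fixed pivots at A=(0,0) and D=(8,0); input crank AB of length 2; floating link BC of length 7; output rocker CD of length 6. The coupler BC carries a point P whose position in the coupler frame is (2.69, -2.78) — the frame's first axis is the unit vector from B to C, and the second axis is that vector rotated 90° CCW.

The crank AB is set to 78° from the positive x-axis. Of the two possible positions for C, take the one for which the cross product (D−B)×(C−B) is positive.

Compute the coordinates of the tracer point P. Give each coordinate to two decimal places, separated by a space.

A=(0,0), D=(8.00,0)
B = A + 2.00·(cos78°, sin78°) = (0.4158, 1.9563)
|BD| = 7.8324
circle(B,7.00) ∩ circle(D,6.00): a=4.7461, h=5.1453
  candidates: C₊=(6.2966,5.7531) cross=40.301; C₋=(3.7263,-4.2114) cross=-40.301
  mode + wants cross > 0 → take C=(6.2966,5.7531) (cross=40.301)
ex = (C−B)/|BC| = (0.8401,0.5424); ey = (-0.5424,0.8401)
P = B + 2.69·ex + -2.78·ey = (4.1836,1.0798)

4.18 1.08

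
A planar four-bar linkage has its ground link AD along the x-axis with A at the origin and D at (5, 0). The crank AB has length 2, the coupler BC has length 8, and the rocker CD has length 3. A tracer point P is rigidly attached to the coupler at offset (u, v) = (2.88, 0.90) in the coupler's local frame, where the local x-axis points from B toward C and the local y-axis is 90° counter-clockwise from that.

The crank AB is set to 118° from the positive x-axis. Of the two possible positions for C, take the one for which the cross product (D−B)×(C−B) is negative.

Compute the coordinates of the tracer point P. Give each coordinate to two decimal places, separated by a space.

A=(0,0), D=(5.00,0)
B = A + 2.00·(cos118°, sin118°) = (-0.9389, 1.7659)
|BD| = 6.1959
circle(B,8.00) ∩ circle(D,3.00): a=7.5364, h=2.6839
  candidates: C₊=(7.0498,2.1905) cross=16.629; C₋=(5.5199,-2.9546) cross=-16.629
  mode - wants cross < 0 → take C=(5.5199,-2.9546) (cross=-16.629)
ex = (C−B)/|BC| = (0.8074,-0.5901); ey = (0.5901,0.8074)
P = B + 2.88·ex + 0.90·ey = (1.9173,0.7931)

1.92 0.79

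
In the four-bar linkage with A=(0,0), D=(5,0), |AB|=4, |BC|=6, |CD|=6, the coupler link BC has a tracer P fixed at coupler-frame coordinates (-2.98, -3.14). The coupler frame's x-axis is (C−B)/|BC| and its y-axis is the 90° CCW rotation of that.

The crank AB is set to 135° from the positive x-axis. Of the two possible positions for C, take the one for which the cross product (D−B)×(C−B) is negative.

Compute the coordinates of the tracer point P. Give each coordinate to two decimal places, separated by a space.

-6.91 4.27

A=(0,0), D=(5.00,0)
B = A + 4.00·(cos135°, sin135°) = (-2.8284, 2.8284)
|BD| = 8.3237
circle(B,6.00) ∩ circle(D,6.00): a=4.1619, h=4.3219
  candidates: C₊=(2.5544,5.4790) cross=35.974; C₋=(-0.3828,-2.6505) cross=-35.974
  mode - wants cross < 0 → take C=(-0.3828,-2.6505) (cross=-35.974)
ex = (C−B)/|BC| = (0.4076,-0.9132); ey = (0.9132,0.4076)
P = B + -2.98·ex + -3.14·ey = (-6.9104,4.2698)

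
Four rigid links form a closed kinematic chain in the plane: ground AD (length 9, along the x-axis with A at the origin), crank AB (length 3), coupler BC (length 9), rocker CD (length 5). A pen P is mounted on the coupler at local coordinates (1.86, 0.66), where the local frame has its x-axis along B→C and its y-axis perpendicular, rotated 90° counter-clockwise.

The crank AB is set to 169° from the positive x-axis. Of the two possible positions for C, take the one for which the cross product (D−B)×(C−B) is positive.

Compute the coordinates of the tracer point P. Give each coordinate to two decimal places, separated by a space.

-1.42 1.82

A=(0,0), D=(9.00,0)
B = A + 3.00·(cos169°, sin169°) = (-2.9449, 0.5724)
|BD| = 11.9586
circle(B,9.00) ∩ circle(D,5.00): a=8.3207, h=3.4301
  candidates: C₊=(5.5305,3.6003) cross=41.020; C₋=(5.2021,-3.2521) cross=-41.020
  mode + wants cross > 0 → take C=(5.5305,3.6003) (cross=41.020)
ex = (C−B)/|BC| = (0.9417,0.3364); ey = (-0.3364,0.9417)
P = B + 1.86·ex + 0.66·ey = (-1.4154,1.8197)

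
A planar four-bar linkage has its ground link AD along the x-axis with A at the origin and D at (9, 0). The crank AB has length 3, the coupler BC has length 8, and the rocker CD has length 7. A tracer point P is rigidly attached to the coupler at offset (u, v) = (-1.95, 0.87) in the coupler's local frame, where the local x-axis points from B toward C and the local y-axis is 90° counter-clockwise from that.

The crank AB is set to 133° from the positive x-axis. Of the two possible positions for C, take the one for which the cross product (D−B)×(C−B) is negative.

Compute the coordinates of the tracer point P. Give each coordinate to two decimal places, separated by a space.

A=(0,0), D=(9.00,0)
B = A + 3.00·(cos133°, sin133°) = (-2.0460, 2.1941)
|BD| = 11.2618
circle(B,8.00) ∩ circle(D,7.00): a=6.2969, h=4.9345
  candidates: C₊=(5.0916,5.8073) cross=55.572; C₋=(3.1688,-3.8727) cross=-55.572
  mode - wants cross < 0 → take C=(3.1688,-3.8727) (cross=-55.572)
ex = (C−B)/|BC| = (0.6519,-0.7583); ey = (0.7583,0.6519)
P = B + -1.95·ex + 0.87·ey = (-2.6574,4.2399)

-2.66 4.24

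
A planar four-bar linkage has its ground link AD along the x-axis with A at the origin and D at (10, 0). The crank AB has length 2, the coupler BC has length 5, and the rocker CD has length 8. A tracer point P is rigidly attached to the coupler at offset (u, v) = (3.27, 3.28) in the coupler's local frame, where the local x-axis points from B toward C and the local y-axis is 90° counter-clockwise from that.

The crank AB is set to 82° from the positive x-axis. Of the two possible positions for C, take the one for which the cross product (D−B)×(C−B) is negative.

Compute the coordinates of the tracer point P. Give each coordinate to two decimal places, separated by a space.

4.64 0.42

A=(0,0), D=(10.00,0)
B = A + 2.00·(cos82°, sin82°) = (0.2783, 1.9805)
|BD| = 9.9213
circle(B,5.00) ∩ circle(D,8.00): a=2.9952, h=4.0036
  candidates: C₊=(4.0125,5.3056) cross=39.721; C₋=(2.4141,-2.5404) cross=-39.721
  mode - wants cross < 0 → take C=(2.4141,-2.5404) (cross=-39.721)
ex = (C−B)/|BC| = (0.4271,-0.9042); ey = (0.9042,0.4271)
P = B + 3.27·ex + 3.28·ey = (4.6408,0.4249)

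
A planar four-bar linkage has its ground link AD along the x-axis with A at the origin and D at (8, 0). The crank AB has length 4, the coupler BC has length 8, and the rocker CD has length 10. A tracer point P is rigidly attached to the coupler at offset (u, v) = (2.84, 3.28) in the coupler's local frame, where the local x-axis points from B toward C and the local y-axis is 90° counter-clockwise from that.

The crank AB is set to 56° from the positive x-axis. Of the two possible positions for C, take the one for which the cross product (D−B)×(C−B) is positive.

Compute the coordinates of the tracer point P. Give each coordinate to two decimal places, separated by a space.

A=(0,0), D=(8.00,0)
B = A + 4.00·(cos56°, sin56°) = (2.2368, 3.3162)
|BD| = 6.6492
circle(B,8.00) ∩ circle(D,10.00): a=0.6175, h=7.9761
  candidates: C₊=(6.7499,9.9216) cross=53.035; C₋=(-1.2060,-3.9052) cross=-53.035
  mode + wants cross > 0 → take C=(6.7499,9.9216) (cross=53.035)
ex = (C−B)/|BC| = (0.5641,0.8257); ey = (-0.8257,0.5641)
P = B + 2.84·ex + 3.28·ey = (1.1307,7.5115)

1.13 7.51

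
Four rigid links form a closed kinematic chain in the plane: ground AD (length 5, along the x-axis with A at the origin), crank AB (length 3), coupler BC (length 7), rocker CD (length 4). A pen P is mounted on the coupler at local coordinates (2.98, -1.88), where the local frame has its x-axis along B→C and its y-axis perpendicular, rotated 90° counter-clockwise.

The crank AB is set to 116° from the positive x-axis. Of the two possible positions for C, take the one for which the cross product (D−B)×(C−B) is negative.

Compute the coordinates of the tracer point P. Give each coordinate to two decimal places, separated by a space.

-1.25 -0.83

A=(0,0), D=(5.00,0)
B = A + 3.00·(cos116°, sin116°) = (-1.3151, 2.6964)
|BD| = 6.8667
circle(B,7.00) ∩ circle(D,4.00): a=5.8362, h=3.8650
  candidates: C₊=(5.5700,3.9592) cross=26.540; C₋=(2.5346,-3.1499) cross=-26.540
  mode - wants cross < 0 → take C=(2.5346,-3.1499) (cross=-26.540)
ex = (C−B)/|BC| = (0.5500,-0.8352); ey = (0.8352,0.5500)
P = B + 2.98·ex + -1.88·ey = (-1.2464,-0.8264)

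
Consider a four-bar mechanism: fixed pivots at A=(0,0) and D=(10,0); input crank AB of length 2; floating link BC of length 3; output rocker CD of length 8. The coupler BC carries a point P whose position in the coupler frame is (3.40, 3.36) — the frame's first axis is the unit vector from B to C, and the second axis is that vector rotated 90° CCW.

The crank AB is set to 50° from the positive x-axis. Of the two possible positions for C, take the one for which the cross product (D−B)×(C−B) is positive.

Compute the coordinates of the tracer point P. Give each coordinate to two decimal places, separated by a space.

0.56 6.26

A=(0,0), D=(10.00,0)
B = A + 2.00·(cos50°, sin50°) = (1.2856, 1.5321)
|BD| = 8.8481
circle(B,3.00) ∩ circle(D,8.00): a=1.3160, h=2.6959
  candidates: C₊=(3.0485,3.9594) cross=23.854; C₋=(2.1149,-1.3510) cross=-23.854
  mode + wants cross > 0 → take C=(3.0485,3.9594) (cross=23.854)
ex = (C−B)/|BC| = (0.5877,0.8091); ey = (-0.8091,0.5877)
P = B + 3.40·ex + 3.36·ey = (0.5650,6.2576)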